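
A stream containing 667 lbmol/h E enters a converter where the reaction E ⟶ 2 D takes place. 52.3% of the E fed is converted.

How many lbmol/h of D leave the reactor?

E reacted = 0.523 × 667 = 348.8 lbmol/h; ν_E = −1, so ξ = 348.8/1 = 348.8 lbmol/h.
Outlet amounts (n = n₀ + ν ξ):
  E: 667 − 1(348.8) = 318.2
  D: 0 + 2(348.8) = 697.7

698 lbmol/h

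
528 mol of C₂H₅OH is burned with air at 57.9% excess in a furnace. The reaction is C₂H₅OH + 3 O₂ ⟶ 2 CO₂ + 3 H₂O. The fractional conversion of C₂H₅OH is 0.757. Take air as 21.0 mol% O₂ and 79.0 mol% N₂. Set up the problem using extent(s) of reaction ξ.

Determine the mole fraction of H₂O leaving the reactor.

0.0934

Stoichiometric O₂ = 3 × 528 = 1584 mol; O₂ fed = 1584 × 1.579 = 2501 mol.
N₂ fed = 2501 × 79/21 = 9409 mol.
Fuel reacted = 0.757 × 528 → ξ = 399.7 mol.
Outlet (n = n₀ + ν ξ):
  C₂H₅OH: 528 − 1(399.7) = 128.3
  O₂: 2501 − 3(399.7) = 1302
  N₂: 9409 (inert)
  CO₂: 0 + 2(399.7) = 799.4
  H₂O: 0 + 3(399.7) = 1199
Total out = 12840 mol; y_H₂O = 1199 / 12840 = 0.0934.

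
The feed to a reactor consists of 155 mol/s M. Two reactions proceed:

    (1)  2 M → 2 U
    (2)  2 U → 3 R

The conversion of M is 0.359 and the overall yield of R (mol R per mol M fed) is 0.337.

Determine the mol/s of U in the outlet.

20.8 mol/s

Conversion of M: M consumed = 2ξ₁ = 0.359 × 155 → ξ₁ = 27.82 mol/s.
Yield of R: 3ξ₂ / 155 = 0.337 → ξ₂ = 17.41 mol/s.
Outlet amounts (n = n₀ + Σ ν·ξ):
  M: 155 − 2(27.82) = 99.36
  U: 0 + 2(27.82) − 2(17.41) = 20.82
  R: 0 + 3(17.41) = 52.24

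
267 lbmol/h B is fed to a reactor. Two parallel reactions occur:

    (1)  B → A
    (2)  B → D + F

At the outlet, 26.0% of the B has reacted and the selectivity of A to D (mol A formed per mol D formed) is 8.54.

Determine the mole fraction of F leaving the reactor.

Conversion of B: B consumed = 0.26 × 267 = 69.42 lbmol/h = 1ξ₁ + 1ξ₂.
Selectivity: 1ξ₁ / (1ξ₂) = 8.54 → ξ₁ = 8.54 ξ₂.
Substitute: (1·8.54 + 1) ξ₂ = 69.42 → ξ₂ = 7.277 lbmol/h, ξ₁ = 62.14 lbmol/h.
Outlet amounts (n = n₀ + Σ ν·ξ):
  B: 267 − 1(62.14) − 1(7.277) = 197.6
  A: 0 + 1(62.14) = 62.14
  D: 0 + 1(7.277) = 7.277
  F: 0 + 1(7.277) = 7.277
Total out = 274.3 lbmol/h; y_F = 7.277 / 274.3 = 0.02653.

0.0265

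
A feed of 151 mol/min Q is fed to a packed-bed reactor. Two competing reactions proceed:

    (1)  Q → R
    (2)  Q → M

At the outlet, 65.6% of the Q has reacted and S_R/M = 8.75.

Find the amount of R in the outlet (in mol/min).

88.9 mol/min

Conversion of Q: Q consumed = 0.656 × 151 = 99.06 mol/min = 1ξ₁ + 1ξ₂.
Selectivity: 1ξ₁ / (1ξ₂) = 8.75 → ξ₁ = 8.75 ξ₂.
Substitute: (1·8.75 + 1) ξ₂ = 99.06 → ξ₂ = 10.16 mol/min, ξ₁ = 88.9 mol/min.
Outlet amounts (n = n₀ + Σ ν·ξ):
  Q: 151 − 1(88.9) − 1(10.16) = 51.94
  R: 0 + 1(88.9) = 88.9
  M: 0 + 1(10.16) = 10.16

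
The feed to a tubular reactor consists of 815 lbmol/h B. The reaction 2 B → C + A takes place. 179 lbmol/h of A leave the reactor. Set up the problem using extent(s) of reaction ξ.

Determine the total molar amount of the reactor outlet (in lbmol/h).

815 lbmol/h

For A: n = n₀ + 1ξ → 179 = 0 + 1ξ, giving ξ = 179 lbmol/h.
Outlet amounts (n = n₀ + ν ξ):
  B: 815 − 2(179) = 457
  C: 0 + 1(179) = 179
  A: 0 + 1(179) = 179
Total out = 457 + 179 + 179 = 815 lbmol/h.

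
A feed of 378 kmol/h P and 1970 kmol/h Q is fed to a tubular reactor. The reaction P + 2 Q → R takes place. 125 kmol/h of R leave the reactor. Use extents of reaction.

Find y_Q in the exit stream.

0.82

For R: n = n₀ + 1ξ → 125 = 0 + 1ξ, giving ξ = 125 kmol/h.
Outlet amounts (n = n₀ + ν ξ):
  P: 378 − 1(125) = 253
  Q: 1970 − 2(125) = 1720
  R: 0 + 1(125) = 125
Total out = 2098 kmol/h; y_Q = 1720 / 2098 = 0.8198.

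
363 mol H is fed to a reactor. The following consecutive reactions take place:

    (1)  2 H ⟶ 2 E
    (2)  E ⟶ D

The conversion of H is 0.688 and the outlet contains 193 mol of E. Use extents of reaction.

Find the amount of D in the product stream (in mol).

56.7 mol

Conversion of H: H consumed = 2ξ₁ = 0.688 × 363 → ξ₁ = 124.9 mol.
E balance: n_E = 0 + 2ξ₁ − 1ξ₂ = 193 → ξ₂ = (2·124.9 − 193)/1 = 56.74 mol.
Outlet amounts (n = n₀ + Σ ν·ξ):
  H: 363 − 2(124.9) = 113.3
  E: 0 + 2(124.9) − 1(56.74) = 193
  D: 0 + 1(56.74) = 56.74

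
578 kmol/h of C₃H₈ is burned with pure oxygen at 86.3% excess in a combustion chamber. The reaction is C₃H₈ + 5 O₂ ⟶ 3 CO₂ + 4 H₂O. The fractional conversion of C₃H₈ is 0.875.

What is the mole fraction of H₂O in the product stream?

Stoichiometric O₂ = 5 × 578 = 2890 kmol/h; O₂ fed = 2890 × 1.863 = 5384 kmol/h.
Fuel reacted = 0.875 × 578 → ξ = 505.8 kmol/h.
Outlet (n = n₀ + ν ξ):
  C₃H₈: 578 − 1(505.8) = 72.25
  O₂: 5384 − 5(505.8) = 2855
  CO₂: 0 + 3(505.8) = 1517
  H₂O: 0 + 4(505.8) = 2023
Total out = 6468 kmol/h; y_H₂O = 2023 / 6468 = 0.3128.

0.313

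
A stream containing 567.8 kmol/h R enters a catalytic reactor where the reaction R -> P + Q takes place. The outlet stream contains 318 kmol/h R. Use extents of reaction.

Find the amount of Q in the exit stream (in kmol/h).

250 kmol/h

For R: n = n₀ − 1ξ → 318 = 567.8 − 1ξ, giving ξ = 249.8 kmol/h.
Outlet amounts (n = n₀ + ν ξ):
  R: 567.8 − 1(249.8) = 318
  P: 0 + 1(249.8) = 249.8
  Q: 0 + 1(249.8) = 249.8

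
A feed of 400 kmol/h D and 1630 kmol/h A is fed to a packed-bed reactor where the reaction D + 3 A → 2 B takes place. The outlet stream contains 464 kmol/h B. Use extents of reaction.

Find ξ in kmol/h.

For B: n = n₀ + 2ξ → 464 = 0 + 2ξ, giving ξ = 232 kmol/h.
Outlet amounts (n = n₀ + ν ξ):
  D: 400 − 1(232) = 168
  A: 1630 − 3(232) = 934
  B: 0 + 2(232) = 464

ξ = 232 kmol/h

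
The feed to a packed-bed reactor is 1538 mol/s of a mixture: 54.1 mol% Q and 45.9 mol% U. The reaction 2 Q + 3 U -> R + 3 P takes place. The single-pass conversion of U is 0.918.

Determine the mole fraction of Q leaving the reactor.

U reacted = 0.918 × 705.9 = 648.1 mol/s; ν_U = −3, so ξ = 648.1/3 = 216 mol/s.
Outlet amounts (n = n₀ + ν ξ):
  Q: 832.1 − 2(216) = 400
  U: 705.9 − 3(216) = 57.89
  R: 0 + 1(216) = 216
  P: 0 + 3(216) = 648.1
Total out = 1322 mol/s; y_Q = 400 / 1322 = 0.3026.

0.303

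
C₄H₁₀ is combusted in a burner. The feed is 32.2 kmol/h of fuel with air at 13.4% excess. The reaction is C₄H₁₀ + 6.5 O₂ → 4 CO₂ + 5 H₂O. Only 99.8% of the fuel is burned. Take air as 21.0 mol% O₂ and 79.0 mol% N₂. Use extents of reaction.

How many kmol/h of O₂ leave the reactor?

28.5 kmol/h

Stoichiometric O₂ = 6.5 × 32.2 = 209.3 kmol/h; O₂ fed = 209.3 × 1.134 = 237.3 kmol/h.
N₂ fed = 237.3 × 79/21 = 892.9 kmol/h.
Fuel reacted = 0.998 × 32.2 → ξ = 32.14 kmol/h.
Outlet (n = n₀ + ν ξ):
  C₄H₁₀: 32.2 − 1(32.14) = 0.0644
  O₂: 237.3 − 6.5(32.14) = 28.46
  N₂: 892.9 (inert)
  CO₂: 0 + 4(32.14) = 128.5
  H₂O: 0 + 5(32.14) = 160.7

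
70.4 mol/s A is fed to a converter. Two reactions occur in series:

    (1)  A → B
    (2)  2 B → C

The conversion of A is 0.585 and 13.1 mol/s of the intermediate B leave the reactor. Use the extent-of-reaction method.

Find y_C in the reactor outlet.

Conversion of A: A consumed = 1ξ₁ = 0.585 × 70.4 → ξ₁ = 41.18 mol/s.
B balance: n_B = 0 + 1ξ₁ − 2ξ₂ = 13.1 → ξ₂ = (1·41.18 − 13.1)/2 = 14.04 mol/s.
Outlet amounts (n = n₀ + Σ ν·ξ):
  A: 70.4 − 1(41.18) = 29.22
  B: 0 + 1(41.18) − 2(14.04) = 13.1
  C: 0 + 1(14.04) = 14.04
Total out = 56.36 mol/s; y_C = 14.04 / 56.36 = 0.2492.

0.249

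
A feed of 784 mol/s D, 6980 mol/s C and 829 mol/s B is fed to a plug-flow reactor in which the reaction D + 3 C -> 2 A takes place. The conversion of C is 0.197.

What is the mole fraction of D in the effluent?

0.0424

C reacted = 0.197 × 6980 = 1375 mol/s; ν_C = −3, so ξ = 1375/3 = 458.4 mol/s.
Outlet amounts (n = n₀ + ν ξ):
  D: 784 − 1(458.4) = 325.6
  C: 6980 − 3(458.4) = 5605
  A: 0 + 2(458.4) = 916.7
  B: 829 (inert)
Total out = 7676 mol/s; y_D = 325.6 / 7676 = 0.04242.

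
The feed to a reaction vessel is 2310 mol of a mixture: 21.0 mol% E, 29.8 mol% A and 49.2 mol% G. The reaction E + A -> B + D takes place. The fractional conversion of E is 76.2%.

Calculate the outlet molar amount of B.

E reacted = 0.762 × 485.1 = 369.6 mol; ν_E = −1, so ξ = 369.6/1 = 369.6 mol.
Outlet amounts (n = n₀ + ν ξ):
  E: 485.1 − 1(369.6) = 115.5
  A: 688.4 − 1(369.6) = 318.7
  B: 0 + 1(369.6) = 369.6
  D: 0 + 1(369.6) = 369.6
  G: 1137 (inert)

370 mol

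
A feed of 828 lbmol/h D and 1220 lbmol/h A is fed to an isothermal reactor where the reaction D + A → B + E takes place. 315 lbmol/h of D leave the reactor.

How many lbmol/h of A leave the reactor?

707 lbmol/h

For D: n = n₀ − 1ξ → 315 = 828 − 1ξ, giving ξ = 513 lbmol/h.
Outlet amounts (n = n₀ + ν ξ):
  D: 828 − 1(513) = 315
  A: 1220 − 1(513) = 707
  B: 0 + 1(513) = 513
  E: 0 + 1(513) = 513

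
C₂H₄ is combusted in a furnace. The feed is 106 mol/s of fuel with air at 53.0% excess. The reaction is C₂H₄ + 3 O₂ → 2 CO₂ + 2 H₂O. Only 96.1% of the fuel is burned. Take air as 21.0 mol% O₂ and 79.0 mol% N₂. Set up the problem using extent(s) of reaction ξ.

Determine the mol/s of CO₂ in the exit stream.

204 mol/s

Stoichiometric O₂ = 3 × 106 = 318 mol/s; O₂ fed = 318 × 1.530 = 486.5 mol/s.
N₂ fed = 486.5 × 79/21 = 1830 mol/s.
Fuel reacted = 0.961 × 106 → ξ = 101.9 mol/s.
Outlet (n = n₀ + ν ξ):
  C₂H₄: 106 − 1(101.9) = 4.134
  O₂: 486.5 − 3(101.9) = 180.9
  N₂: 1830 (inert)
  CO₂: 0 + 2(101.9) = 203.7
  H₂O: 0 + 2(101.9) = 203.7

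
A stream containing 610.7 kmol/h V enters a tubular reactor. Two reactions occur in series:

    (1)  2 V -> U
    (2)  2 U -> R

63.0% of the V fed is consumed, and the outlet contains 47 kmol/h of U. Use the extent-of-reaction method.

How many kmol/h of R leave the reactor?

Conversion of V: V consumed = 2ξ₁ = 0.63 × 610.7 → ξ₁ = 192.4 kmol/h.
U balance: n_U = 0 + 1ξ₁ − 2ξ₂ = 47 → ξ₂ = (1·192.4 − 47)/2 = 72.69 kmol/h.
Outlet amounts (n = n₀ + Σ ν·ξ):
  V: 610.7 − 2(192.4) = 226
  U: 0 + 1(192.4) − 2(72.69) = 47
  R: 0 + 1(72.69) = 72.69

72.7 kmol/h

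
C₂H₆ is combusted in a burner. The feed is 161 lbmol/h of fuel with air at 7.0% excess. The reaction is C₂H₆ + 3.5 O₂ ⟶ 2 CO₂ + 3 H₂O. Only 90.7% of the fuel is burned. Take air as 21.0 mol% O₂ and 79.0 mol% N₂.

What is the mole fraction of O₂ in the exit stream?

Stoichiometric O₂ = 3.5 × 161 = 563.5 lbmol/h; O₂ fed = 563.5 × 1.070 = 602.9 lbmol/h.
N₂ fed = 602.9 × 79/21 = 2268 lbmol/h.
Fuel reacted = 0.907 × 161 → ξ = 146 lbmol/h.
Outlet (n = n₀ + ν ξ):
  C₂H₆: 161 − 1(146) = 14.97
  O₂: 602.9 − 3.5(146) = 91.85
  N₂: 2268 (inert)
  CO₂: 0 + 2(146) = 292.1
  H₂O: 0 + 3(146) = 438.1
Total out = 3105 lbmol/h; y_O₂ = 91.85 / 3105 = 0.02958.

0.0296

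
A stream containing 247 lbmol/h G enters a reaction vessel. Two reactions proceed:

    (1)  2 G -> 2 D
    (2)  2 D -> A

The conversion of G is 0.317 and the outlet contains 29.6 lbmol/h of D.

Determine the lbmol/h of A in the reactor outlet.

Conversion of G: G consumed = 2ξ₁ = 0.317 × 247 → ξ₁ = 39.15 lbmol/h.
D balance: n_D = 0 + 2ξ₁ − 2ξ₂ = 29.6 → ξ₂ = (2·39.15 − 29.6)/2 = 24.35 lbmol/h.
Outlet amounts (n = n₀ + Σ ν·ξ):
  G: 247 − 2(39.15) = 168.7
  D: 0 + 2(39.15) − 2(24.35) = 29.6
  A: 0 + 1(24.35) = 24.35

24.3 lbmol/h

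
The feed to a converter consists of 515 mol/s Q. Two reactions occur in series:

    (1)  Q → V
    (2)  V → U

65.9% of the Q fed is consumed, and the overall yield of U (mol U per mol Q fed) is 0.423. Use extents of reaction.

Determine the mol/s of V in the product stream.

Conversion of Q: Q consumed = 1ξ₁ = 0.659 × 515 → ξ₁ = 339.4 mol/s.
Yield of U: 1ξ₂ / 515 = 0.423 → ξ₂ = 217.8 mol/s.
Outlet amounts (n = n₀ + Σ ν·ξ):
  Q: 515 − 1(339.4) = 175.6
  V: 0 + 1(339.4) − 1(217.8) = 121.5
  U: 0 + 1(217.8) = 217.8

122 mol/s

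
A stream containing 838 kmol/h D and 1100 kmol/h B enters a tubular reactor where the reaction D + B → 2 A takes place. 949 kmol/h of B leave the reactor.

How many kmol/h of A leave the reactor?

302 kmol/h

For B: n = n₀ − 1ξ → 949 = 1100 − 1ξ, giving ξ = 151 kmol/h.
Outlet amounts (n = n₀ + ν ξ):
  D: 838 − 1(151) = 687
  B: 1100 − 1(151) = 949
  A: 0 + 2(151) = 302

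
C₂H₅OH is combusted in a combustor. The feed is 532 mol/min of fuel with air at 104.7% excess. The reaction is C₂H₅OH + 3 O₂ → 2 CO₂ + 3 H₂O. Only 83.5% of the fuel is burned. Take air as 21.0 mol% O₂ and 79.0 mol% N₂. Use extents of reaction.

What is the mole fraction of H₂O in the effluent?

0.0806

Stoichiometric O₂ = 3 × 532 = 1596 mol/min; O₂ fed = 1596 × 2.047 = 3267 mol/min.
N₂ fed = 3267 × 79/21 = 12290 mol/min.
Fuel reacted = 0.835 × 532 → ξ = 444.2 mol/min.
Outlet (n = n₀ + ν ξ):
  C₂H₅OH: 532 − 1(444.2) = 87.78
  O₂: 3267 − 3(444.2) = 1934
  N₂: 12290 (inert)
  CO₂: 0 + 2(444.2) = 888.4
  H₂O: 0 + 3(444.2) = 1333
Total out = 16530 mol/min; y_H₂O = 1333 / 16530 = 0.0806.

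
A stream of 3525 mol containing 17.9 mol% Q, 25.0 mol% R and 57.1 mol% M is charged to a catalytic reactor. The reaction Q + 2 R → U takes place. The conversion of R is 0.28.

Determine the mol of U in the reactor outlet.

123 mol

R reacted = 0.28 × 881.2 = 246.8 mol; ν_R = −2, so ξ = 246.8/2 = 123.4 mol.
Outlet amounts (n = n₀ + ν ξ):
  Q: 631 − 1(123.4) = 507.6
  R: 881.2 − 2(123.4) = 634.5
  U: 0 + 1(123.4) = 123.4
  M: 2013 (inert)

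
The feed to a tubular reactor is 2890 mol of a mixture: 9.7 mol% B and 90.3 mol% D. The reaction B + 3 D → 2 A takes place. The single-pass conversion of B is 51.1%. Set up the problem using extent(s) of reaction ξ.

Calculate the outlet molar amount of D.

2180 mol

B reacted = 0.511 × 280.3 = 143.2 mol; ν_B = −1, so ξ = 143.2/1 = 143.2 mol.
Outlet amounts (n = n₀ + ν ξ):
  B: 280.3 − 1(143.2) = 137.1
  D: 2610 − 3(143.2) = 2180
  A: 0 + 2(143.2) = 286.5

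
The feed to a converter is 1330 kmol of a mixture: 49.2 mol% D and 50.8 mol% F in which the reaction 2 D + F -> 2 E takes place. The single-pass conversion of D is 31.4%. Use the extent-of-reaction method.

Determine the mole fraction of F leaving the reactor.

D reacted = 0.314 × 654.4 = 205.5 kmol; ν_D = −2, so ξ = 205.5/2 = 102.7 kmol.
Outlet amounts (n = n₀ + ν ξ):
  D: 654.4 − 2(102.7) = 448.9
  F: 675.6 − 1(102.7) = 572.9
  E: 0 + 2(102.7) = 205.5
Total out = 1227 kmol; y_F = 572.9 / 1227 = 0.4668.

0.467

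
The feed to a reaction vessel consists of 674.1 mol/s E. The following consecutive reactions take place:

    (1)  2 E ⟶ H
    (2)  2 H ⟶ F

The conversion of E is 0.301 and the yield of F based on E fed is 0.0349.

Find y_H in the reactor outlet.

0.0991

Conversion of E: E consumed = 2ξ₁ = 0.301 × 674.1 → ξ₁ = 101.5 mol/s.
Yield of F: 1ξ₂ / 674.1 = 0.0349 → ξ₂ = 23.53 mol/s.
Outlet amounts (n = n₀ + Σ ν·ξ):
  E: 674.1 − 2(101.5) = 471.2
  H: 0 + 1(101.5) − 2(23.53) = 54.4
  F: 0 + 1(23.53) = 23.53
Total out = 549.1 mol/s; y_H = 54.4 / 549.1 = 0.09907.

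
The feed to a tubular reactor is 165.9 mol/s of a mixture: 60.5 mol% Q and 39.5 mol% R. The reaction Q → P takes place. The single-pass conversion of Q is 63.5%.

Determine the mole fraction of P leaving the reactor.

Q reacted = 0.635 × 100.4 = 63.73 mol/s; ν_Q = −1, so ξ = 63.73/1 = 63.73 mol/s.
Outlet amounts (n = n₀ + ν ξ):
  Q: 100.4 − 1(63.73) = 36.63
  P: 0 + 1(63.73) = 63.73
  R: 65.53 (inert)
Total out = 165.9 mol/s; y_P = 63.73 / 165.9 = 0.3842.

0.384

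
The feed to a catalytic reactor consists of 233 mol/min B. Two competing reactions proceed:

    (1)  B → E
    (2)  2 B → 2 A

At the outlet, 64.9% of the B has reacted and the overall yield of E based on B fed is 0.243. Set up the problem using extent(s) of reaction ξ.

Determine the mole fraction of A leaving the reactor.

Yield of E: 1ξ₁ / 233 = 0.243 → ξ₁ = 56.62 mol/min.
Conversion of B: 1ξ₁ + 2ξ₂ = 0.649 × 233 = 151.2 → ξ₂ = 47.3 mol/min.
Outlet amounts (n = n₀ + Σ ν·ξ):
  B: 233 − 1(56.62) − 2(47.3) = 81.78
  E: 0 + 1(56.62) = 56.62
  A: 0 + 2(47.3) = 94.6
Total out = 233 mol/min; y_A = 94.6 / 233 = 0.406.

0.406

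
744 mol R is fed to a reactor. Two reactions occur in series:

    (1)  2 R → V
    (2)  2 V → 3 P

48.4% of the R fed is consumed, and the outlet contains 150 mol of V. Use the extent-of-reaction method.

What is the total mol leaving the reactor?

Conversion of R: R consumed = 2ξ₁ = 0.484 × 744 → ξ₁ = 180 mol.
V balance: n_V = 0 + 1ξ₁ − 2ξ₂ = 150 → ξ₂ = (1·180 − 150)/2 = 15.02 mol.
Outlet amounts (n = n₀ + Σ ν·ξ):
  R: 744 − 2(180) = 383.9
  V: 0 + 1(180) − 2(15.02) = 150
  P: 0 + 3(15.02) = 45.07
Total out = 383.9 + 150 + 45.07 = 579 mol.

579 mol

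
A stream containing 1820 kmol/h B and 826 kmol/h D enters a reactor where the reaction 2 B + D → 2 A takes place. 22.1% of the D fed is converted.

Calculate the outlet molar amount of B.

D reacted = 0.221 × 826 = 182.5 kmol/h; ν_D = −1, so ξ = 182.5/1 = 182.5 kmol/h.
Outlet amounts (n = n₀ + ν ξ):
  B: 1820 − 2(182.5) = 1455
  D: 826 − 1(182.5) = 643.5
  A: 0 + 2(182.5) = 365.1

1450 kmol/h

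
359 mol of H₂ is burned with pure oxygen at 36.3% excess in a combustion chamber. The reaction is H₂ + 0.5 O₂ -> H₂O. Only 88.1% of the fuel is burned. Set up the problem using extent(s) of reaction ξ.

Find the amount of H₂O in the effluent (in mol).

Stoichiometric O₂ = 0.5 × 359 = 179.5 mol; O₂ fed = 179.5 × 1.363 = 244.7 mol.
Fuel reacted = 0.881 × 359 → ξ = 316.3 mol.
Outlet (n = n₀ + ν ξ):
  H₂: 359 − 1(316.3) = 42.72
  O₂: 244.7 − 0.5(316.3) = 86.52
  H₂O: 0 + 1(316.3) = 316.3

316 mol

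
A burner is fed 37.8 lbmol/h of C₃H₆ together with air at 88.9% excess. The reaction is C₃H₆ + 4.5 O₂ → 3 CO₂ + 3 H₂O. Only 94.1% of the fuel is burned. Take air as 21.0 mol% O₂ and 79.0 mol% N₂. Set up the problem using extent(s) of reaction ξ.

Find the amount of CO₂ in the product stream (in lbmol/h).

107 lbmol/h

Stoichiometric O₂ = 4.5 × 37.8 = 170.1 lbmol/h; O₂ fed = 170.1 × 1.889 = 321.3 lbmol/h.
N₂ fed = 321.3 × 79/21 = 1209 lbmol/h.
Fuel reacted = 0.941 × 37.8 → ξ = 35.57 lbmol/h.
Outlet (n = n₀ + ν ξ):
  C₃H₆: 37.8 − 1(35.57) = 2.23
  O₂: 321.3 − 4.5(35.57) = 161.3
  N₂: 1209 (inert)
  CO₂: 0 + 3(35.57) = 106.7
  H₂O: 0 + 3(35.57) = 106.7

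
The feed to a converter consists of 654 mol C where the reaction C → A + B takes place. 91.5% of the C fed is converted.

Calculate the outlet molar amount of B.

598 mol

C reacted = 0.915 × 654 = 598.4 mol; ν_C = −1, so ξ = 598.4/1 = 598.4 mol.
Outlet amounts (n = n₀ + ν ξ):
  C: 654 − 1(598.4) = 55.59
  A: 0 + 1(598.4) = 598.4
  B: 0 + 1(598.4) = 598.4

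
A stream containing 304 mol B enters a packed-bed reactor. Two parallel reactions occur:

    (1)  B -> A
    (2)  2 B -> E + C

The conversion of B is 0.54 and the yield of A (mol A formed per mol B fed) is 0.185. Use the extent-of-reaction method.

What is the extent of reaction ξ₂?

Yield of A: 1ξ₁ / 304 = 0.185 → ξ₁ = 56.24 mol.
Conversion of B: 1ξ₁ + 2ξ₂ = 0.54 × 304 = 164.2 → ξ₂ = 53.96 mol.
Outlet amounts (n = n₀ + Σ ν·ξ):
  B: 304 − 1(56.24) − 2(53.96) = 139.8
  A: 0 + 1(56.24) = 56.24
  E: 0 + 1(53.96) = 53.96
  C: 0 + 1(53.96) = 53.96

ξ₂ = 54 mol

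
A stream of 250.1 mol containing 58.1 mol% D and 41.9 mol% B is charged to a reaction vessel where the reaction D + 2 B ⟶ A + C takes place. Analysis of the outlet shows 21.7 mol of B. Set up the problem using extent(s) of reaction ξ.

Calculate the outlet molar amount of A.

41.5 mol

For B: n = n₀ − 2ξ → 21.7 = 104.8 − 2ξ, giving ξ = 41.55 mol.
Outlet amounts (n = n₀ + ν ξ):
  D: 145.3 − 1(41.55) = 103.8
  B: 104.8 − 2(41.55) = 21.7
  A: 0 + 1(41.55) = 41.55
  C: 0 + 1(41.55) = 41.55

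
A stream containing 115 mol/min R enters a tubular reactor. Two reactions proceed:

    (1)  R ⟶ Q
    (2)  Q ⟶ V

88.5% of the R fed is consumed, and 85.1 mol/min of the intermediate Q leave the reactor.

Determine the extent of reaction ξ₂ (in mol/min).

Conversion of R: R consumed = 1ξ₁ = 0.885 × 115 → ξ₁ = 101.8 mol/min.
Q balance: n_Q = 0 + 1ξ₁ − 1ξ₂ = 85.1 → ξ₂ = (1·101.8 − 85.1)/1 = 16.68 mol/min.
Outlet amounts (n = n₀ + Σ ν·ξ):
  R: 115 − 1(101.8) = 13.22
  Q: 0 + 1(101.8) − 1(16.68) = 85.1
  V: 0 + 1(16.68) = 16.68

ξ₂ = 16.7 mol/min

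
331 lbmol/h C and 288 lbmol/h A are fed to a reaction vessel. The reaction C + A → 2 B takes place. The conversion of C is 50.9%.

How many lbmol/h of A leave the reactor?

C reacted = 0.509 × 331 = 168.5 lbmol/h; ν_C = −1, so ξ = 168.5/1 = 168.5 lbmol/h.
Outlet amounts (n = n₀ + ν ξ):
  C: 331 − 1(168.5) = 162.5
  A: 288 − 1(168.5) = 119.5
  B: 0 + 2(168.5) = 337

120 lbmol/h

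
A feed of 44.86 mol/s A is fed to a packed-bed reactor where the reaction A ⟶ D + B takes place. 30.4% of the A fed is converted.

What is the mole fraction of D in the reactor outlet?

0.233

A reacted = 0.304 × 44.86 = 13.64 mol/s; ν_A = −1, so ξ = 13.64/1 = 13.64 mol/s.
Outlet amounts (n = n₀ + ν ξ):
  A: 44.86 − 1(13.64) = 31.22
  D: 0 + 1(13.64) = 13.64
  B: 0 + 1(13.64) = 13.64
Total out = 58.5 mol/s; y_D = 13.64 / 58.5 = 0.2331.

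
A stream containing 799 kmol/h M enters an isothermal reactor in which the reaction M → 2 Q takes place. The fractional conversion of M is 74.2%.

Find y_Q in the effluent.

M reacted = 0.742 × 799 = 592.9 kmol/h; ν_M = −1, so ξ = 592.9/1 = 592.9 kmol/h.
Outlet amounts (n = n₀ + ν ξ):
  M: 799 − 1(592.9) = 206.1
  Q: 0 + 2(592.9) = 1186
Total out = 1392 kmol/h; y_Q = 1186 / 1392 = 0.8519.

0.852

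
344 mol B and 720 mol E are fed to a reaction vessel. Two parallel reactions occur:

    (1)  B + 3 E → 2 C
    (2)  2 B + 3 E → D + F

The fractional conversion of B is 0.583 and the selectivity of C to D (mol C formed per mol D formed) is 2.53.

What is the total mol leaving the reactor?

724 mol

Conversion of B: B consumed = 0.583 × 344 = 200.6 mol = 1ξ₁ + 2ξ₂.
Selectivity: 2ξ₁ / (1ξ₂) = 2.53 → ξ₁ = 1.265 ξ₂.
Substitute: (1·1.265 + 2) ξ₂ = 200.6 → ξ₂ = 61.42 mol, ξ₁ = 77.7 mol.
Outlet amounts (n = n₀ + Σ ν·ξ):
  B: 344 − 1(77.7) − 2(61.42) = 143.4
  E: 720 − 3(77.7) − 3(61.42) = 302.6
  C: 0 + 2(77.7) = 155.4
  D: 0 + 1(61.42) = 61.42
  F: 0 + 1(61.42) = 61.42
Total out = 143.4 + 302.6 + 155.4 + 61.42 + 61.42 = 724.3 mol.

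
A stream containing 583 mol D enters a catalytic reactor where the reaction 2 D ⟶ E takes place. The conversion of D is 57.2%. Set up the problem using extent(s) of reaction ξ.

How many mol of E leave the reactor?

D reacted = 0.572 × 583 = 333.5 mol; ν_D = −2, so ξ = 333.5/2 = 166.7 mol.
Outlet amounts (n = n₀ + ν ξ):
  D: 583 − 2(166.7) = 249.5
  E: 0 + 1(166.7) = 166.7

167 mol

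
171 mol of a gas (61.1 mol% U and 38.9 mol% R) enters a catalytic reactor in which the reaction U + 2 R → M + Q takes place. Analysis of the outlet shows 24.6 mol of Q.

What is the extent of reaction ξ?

ξ = 24.6 mol

For Q: n = n₀ + 1ξ → 24.6 = 0 + 1ξ, giving ξ = 24.6 mol.
Outlet amounts (n = n₀ + ν ξ):
  U: 104.5 − 1(24.6) = 79.88
  R: 66.52 − 2(24.6) = 17.32
  M: 0 + 1(24.6) = 24.6
  Q: 0 + 1(24.6) = 24.6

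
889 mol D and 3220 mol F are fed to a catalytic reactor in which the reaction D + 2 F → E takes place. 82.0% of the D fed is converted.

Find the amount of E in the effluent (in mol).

D reacted = 0.82 × 889 = 729 mol; ν_D = −1, so ξ = 729/1 = 729 mol.
Outlet amounts (n = n₀ + ν ξ):
  D: 889 − 1(729) = 160
  F: 3220 − 2(729) = 1762
  E: 0 + 1(729) = 729

729 mol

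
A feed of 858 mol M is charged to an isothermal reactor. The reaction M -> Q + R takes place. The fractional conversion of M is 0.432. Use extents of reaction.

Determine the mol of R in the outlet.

M reacted = 0.432 × 858 = 370.7 mol; ν_M = −1, so ξ = 370.7/1 = 370.7 mol.
Outlet amounts (n = n₀ + ν ξ):
  M: 858 − 1(370.7) = 487.3
  Q: 0 + 1(370.7) = 370.7
  R: 0 + 1(370.7) = 370.7

371 mol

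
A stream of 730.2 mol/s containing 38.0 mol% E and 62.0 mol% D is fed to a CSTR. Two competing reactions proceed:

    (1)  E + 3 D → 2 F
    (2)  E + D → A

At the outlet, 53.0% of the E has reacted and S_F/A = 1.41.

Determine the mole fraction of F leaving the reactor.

0.233

Conversion of E: E consumed = 0.53 × 277.5 = 147.1 mol/s = 1ξ₁ + 1ξ₂.
Selectivity: 2ξ₁ / (1ξ₂) = 1.41 → ξ₁ = 0.705 ξ₂.
Substitute: (1·0.705 + 1) ξ₂ = 147.1 → ξ₂ = 86.25 mol/s, ξ₁ = 60.81 mol/s.
Outlet amounts (n = n₀ + Σ ν·ξ):
  E: 277.5 − 1(60.81) − 1(86.25) = 130.4
  D: 452.7 − 3(60.81) − 1(86.25) = 184
  F: 0 + 2(60.81) = 121.6
  A: 0 + 1(86.25) = 86.25
Total out = 522.3 mol/s; y_F = 121.6 / 522.3 = 0.2328.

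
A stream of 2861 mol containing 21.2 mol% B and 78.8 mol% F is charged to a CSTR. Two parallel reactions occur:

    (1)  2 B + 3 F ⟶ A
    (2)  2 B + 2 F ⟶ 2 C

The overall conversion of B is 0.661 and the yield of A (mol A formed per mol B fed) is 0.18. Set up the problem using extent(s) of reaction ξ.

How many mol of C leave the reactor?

Yield of A: 1ξ₁ / 606.5 = 0.18 → ξ₁ = 109.2 mol.
Conversion of B: 2ξ₁ + 2ξ₂ = 0.661 × 606.5 = 400.9 → ξ₂ = 91.28 mol.
Outlet amounts (n = n₀ + Σ ν·ξ):
  B: 606.5 − 2(109.2) − 2(91.28) = 205.6
  F: 2254 − 3(109.2) − 2(91.28) = 1744
  A: 0 + 1(109.2) = 109.2
  C: 0 + 2(91.28) = 182.6

183 mol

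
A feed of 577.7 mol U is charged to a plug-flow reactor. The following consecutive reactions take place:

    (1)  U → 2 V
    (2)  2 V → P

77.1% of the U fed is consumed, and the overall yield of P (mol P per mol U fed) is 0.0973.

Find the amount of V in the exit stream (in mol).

Conversion of U: U consumed = 1ξ₁ = 0.771 × 577.7 → ξ₁ = 445.4 mol.
Yield of P: 1ξ₂ / 577.7 = 0.0973 → ξ₂ = 56.21 mol.
Outlet amounts (n = n₀ + Σ ν·ξ):
  U: 577.7 − 1(445.4) = 132.3
  V: 0 + 2(445.4) − 2(56.21) = 778.4
  P: 0 + 1(56.21) = 56.21

778 mol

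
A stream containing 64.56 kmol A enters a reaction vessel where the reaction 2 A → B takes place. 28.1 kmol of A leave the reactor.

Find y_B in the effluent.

For A: n = n₀ − 2ξ → 28.1 = 64.56 − 2ξ, giving ξ = 18.23 kmol.
Outlet amounts (n = n₀ + ν ξ):
  A: 64.56 − 2(18.23) = 28.1
  B: 0 + 1(18.23) = 18.23
Total out = 46.33 kmol; y_B = 18.23 / 46.33 = 0.3935.

0.393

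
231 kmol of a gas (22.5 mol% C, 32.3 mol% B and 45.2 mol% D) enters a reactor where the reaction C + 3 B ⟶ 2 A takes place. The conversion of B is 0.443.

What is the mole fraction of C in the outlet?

0.196

B reacted = 0.443 × 74.61 = 33.05 kmol; ν_B = −3, so ξ = 33.05/3 = 11.02 kmol.
Outlet amounts (n = n₀ + ν ξ):
  C: 51.98 − 1(11.02) = 40.96
  B: 74.61 − 3(11.02) = 41.56
  A: 0 + 2(11.02) = 22.04
  D: 104.4 (inert)
Total out = 209 kmol; y_C = 40.96 / 209 = 0.196.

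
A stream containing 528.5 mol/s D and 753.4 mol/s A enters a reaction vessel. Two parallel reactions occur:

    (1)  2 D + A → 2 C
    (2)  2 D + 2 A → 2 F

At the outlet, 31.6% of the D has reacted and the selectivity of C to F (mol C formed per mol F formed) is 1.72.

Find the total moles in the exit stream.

1170 mol/s

Conversion of D: D consumed = 0.316 × 528.5 = 167 mol/s = 2ξ₁ + 2ξ₂.
Selectivity: 2ξ₁ / (2ξ₂) = 1.72 → ξ₁ = 1.72 ξ₂.
Substitute: (2·1.72 + 2) ξ₂ = 167 → ξ₂ = 30.7 mol/s, ξ₁ = 52.8 mol/s.
Outlet amounts (n = n₀ + Σ ν·ξ):
  D: 528.5 − 2(52.8) − 2(30.7) = 361.5
  A: 753.4 − 1(52.8) − 2(30.7) = 639.2
  C: 0 + 2(52.8) = 105.6
  F: 0 + 2(30.7) = 61.4
Total out = 361.5 + 639.2 + 105.6 + 61.4 = 1168 mol/s.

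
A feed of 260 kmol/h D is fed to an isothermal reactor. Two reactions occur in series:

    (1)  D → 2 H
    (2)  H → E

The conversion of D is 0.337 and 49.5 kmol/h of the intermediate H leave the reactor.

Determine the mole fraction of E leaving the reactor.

Conversion of D: D consumed = 1ξ₁ = 0.337 × 260 → ξ₁ = 87.62 kmol/h.
H balance: n_H = 0 + 2ξ₁ − 1ξ₂ = 49.5 → ξ₂ = (2·87.62 − 49.5)/1 = 125.7 kmol/h.
Outlet amounts (n = n₀ + Σ ν·ξ):
  D: 260 − 1(87.62) = 172.4
  H: 0 + 2(87.62) − 1(125.7) = 49.5
  E: 0 + 1(125.7) = 125.7
Total out = 347.6 kmol/h; y_E = 125.7 / 347.6 = 0.3617.

0.362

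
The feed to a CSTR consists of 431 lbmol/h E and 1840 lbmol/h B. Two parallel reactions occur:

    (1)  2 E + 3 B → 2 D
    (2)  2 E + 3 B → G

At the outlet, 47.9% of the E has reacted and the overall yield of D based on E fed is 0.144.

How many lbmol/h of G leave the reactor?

Yield of D: 2ξ₁ / 431 = 0.144 → ξ₁ = 31.03 lbmol/h.
Conversion of E: 2ξ₁ + 2ξ₂ = 0.479 × 431 = 206.4 → ξ₂ = 72.19 lbmol/h.
Outlet amounts (n = n₀ + Σ ν·ξ):
  E: 431 − 2(31.03) − 2(72.19) = 224.6
  B: 1840 − 3(31.03) − 3(72.19) = 1530
  D: 0 + 2(31.03) = 62.06
  G: 0 + 1(72.19) = 72.19

72.2 lbmol/h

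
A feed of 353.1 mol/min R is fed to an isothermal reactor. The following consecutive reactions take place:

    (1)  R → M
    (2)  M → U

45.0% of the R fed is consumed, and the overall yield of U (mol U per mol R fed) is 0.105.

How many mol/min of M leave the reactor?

122 mol/min

Conversion of R: R consumed = 1ξ₁ = 0.45 × 353.1 → ξ₁ = 158.9 mol/min.
Yield of U: 1ξ₂ / 353.1 = 0.105 → ξ₂ = 37.08 mol/min.
Outlet amounts (n = n₀ + Σ ν·ξ):
  R: 353.1 − 1(158.9) = 194.2
  M: 0 + 1(158.9) − 1(37.08) = 121.8
  U: 0 + 1(37.08) = 37.08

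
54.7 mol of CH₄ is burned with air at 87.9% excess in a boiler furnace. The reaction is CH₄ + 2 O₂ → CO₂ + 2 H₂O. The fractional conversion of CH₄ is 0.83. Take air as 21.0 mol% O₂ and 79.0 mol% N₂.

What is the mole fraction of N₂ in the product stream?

0.748

Stoichiometric O₂ = 2 × 54.7 = 109.4 mol; O₂ fed = 109.4 × 1.879 = 205.6 mol.
N₂ fed = 205.6 × 79/21 = 773.3 mol.
Fuel reacted = 0.83 × 54.7 → ξ = 45.4 mol.
Outlet (n = n₀ + ν ξ):
  CH₄: 54.7 − 1(45.4) = 9.299
  O₂: 205.6 − 2(45.4) = 114.8
  N₂: 773.3 (inert)
  CO₂: 0 + 1(45.4) = 45.4
  H₂O: 0 + 2(45.4) = 90.8
Total out = 1034 mol; y_N₂ = 773.3 / 1034 = 0.7482.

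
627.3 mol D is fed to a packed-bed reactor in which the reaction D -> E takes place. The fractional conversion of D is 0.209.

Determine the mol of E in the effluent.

131 mol

D reacted = 0.209 × 627.3 = 131.1 mol; ν_D = −1, so ξ = 131.1/1 = 131.1 mol.
Outlet amounts (n = n₀ + ν ξ):
  D: 627.3 − 1(131.1) = 496.2
  E: 0 + 1(131.1) = 131.1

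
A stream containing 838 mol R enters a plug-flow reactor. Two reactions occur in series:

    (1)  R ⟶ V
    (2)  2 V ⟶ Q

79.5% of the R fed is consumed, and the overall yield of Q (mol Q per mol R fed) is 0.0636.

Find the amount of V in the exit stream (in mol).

560 mol

Conversion of R: R consumed = 1ξ₁ = 0.795 × 838 → ξ₁ = 666.2 mol.
Yield of Q: 1ξ₂ / 838 = 0.0636 → ξ₂ = 53.3 mol.
Outlet amounts (n = n₀ + Σ ν·ξ):
  R: 838 − 1(666.2) = 171.8
  V: 0 + 1(666.2) − 2(53.3) = 559.6
  Q: 0 + 1(53.3) = 53.3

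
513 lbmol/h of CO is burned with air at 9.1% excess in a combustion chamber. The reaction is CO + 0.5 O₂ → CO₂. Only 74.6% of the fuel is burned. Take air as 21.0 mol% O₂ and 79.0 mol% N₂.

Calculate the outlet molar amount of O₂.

88.5 lbmol/h

Stoichiometric O₂ = 0.5 × 513 = 256.5 lbmol/h; O₂ fed = 256.5 × 1.091 = 279.8 lbmol/h.
N₂ fed = 279.8 × 79/21 = 1053 lbmol/h.
Fuel reacted = 0.746 × 513 → ξ = 382.7 lbmol/h.
Outlet (n = n₀ + ν ξ):
  CO: 513 − 1(382.7) = 130.3
  O₂: 279.8 − 0.5(382.7) = 88.49
  N₂: 1053 (inert)
  CO₂: 0 + 1(382.7) = 382.7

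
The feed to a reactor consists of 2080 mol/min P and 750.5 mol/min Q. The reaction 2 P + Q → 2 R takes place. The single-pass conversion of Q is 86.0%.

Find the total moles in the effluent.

2190 mol/min

Q reacted = 0.86 × 750.5 = 645.4 mol/min; ν_Q = −1, so ξ = 645.4/1 = 645.4 mol/min.
Outlet amounts (n = n₀ + ν ξ):
  P: 2080 − 2(645.4) = 789.1
  Q: 750.5 − 1(645.4) = 105.1
  R: 0 + 2(645.4) = 1291
Total out = 789.1 + 105.1 + 1291 = 2185 mol/min.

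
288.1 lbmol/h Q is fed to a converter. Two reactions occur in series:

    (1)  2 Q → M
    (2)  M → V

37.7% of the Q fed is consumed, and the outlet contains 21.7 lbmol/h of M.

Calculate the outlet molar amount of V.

32.6 lbmol/h

Conversion of Q: Q consumed = 2ξ₁ = 0.377 × 288.1 → ξ₁ = 54.31 lbmol/h.
M balance: n_M = 0 + 1ξ₁ − 1ξ₂ = 21.7 → ξ₂ = (1·54.31 − 21.7)/1 = 32.61 lbmol/h.
Outlet amounts (n = n₀ + Σ ν·ξ):
  Q: 288.1 − 2(54.31) = 179.5
  M: 0 + 1(54.31) − 1(32.61) = 21.7
  V: 0 + 1(32.61) = 32.61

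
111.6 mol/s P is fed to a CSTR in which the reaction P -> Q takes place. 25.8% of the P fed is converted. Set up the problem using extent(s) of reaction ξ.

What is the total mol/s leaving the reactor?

P reacted = 0.258 × 111.6 = 28.79 mol/s; ν_P = −1, so ξ = 28.79/1 = 28.79 mol/s.
Outlet amounts (n = n₀ + ν ξ):
  P: 111.6 − 1(28.79) = 82.81
  Q: 0 + 1(28.79) = 28.79
Total out = 82.81 + 28.79 = 111.6 mol/s.

112 mol/s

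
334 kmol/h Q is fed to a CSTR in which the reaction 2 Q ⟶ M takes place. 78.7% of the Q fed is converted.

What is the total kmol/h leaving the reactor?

Q reacted = 0.787 × 334 = 262.9 kmol/h; ν_Q = −2, so ξ = 262.9/2 = 131.4 kmol/h.
Outlet amounts (n = n₀ + ν ξ):
  Q: 334 − 2(131.4) = 71.14
  M: 0 + 1(131.4) = 131.4
Total out = 71.14 + 131.4 = 202.6 kmol/h.

203 kmol/h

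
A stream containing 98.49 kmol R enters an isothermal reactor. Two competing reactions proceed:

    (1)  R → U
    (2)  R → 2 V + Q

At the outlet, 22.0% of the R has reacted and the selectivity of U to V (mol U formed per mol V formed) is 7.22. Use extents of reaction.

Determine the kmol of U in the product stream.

Conversion of R: R consumed = 0.22 × 98.49 = 21.67 kmol = 1ξ₁ + 1ξ₂.
Selectivity: 1ξ₁ / (2ξ₂) = 7.22 → ξ₁ = 14.44 ξ₂.
Substitute: (1·14.44 + 1) ξ₂ = 21.67 → ξ₂ = 1.403 kmol, ξ₁ = 20.26 kmol.
Outlet amounts (n = n₀ + Σ ν·ξ):
  R: 98.49 − 1(20.26) − 1(1.403) = 76.82
  U: 0 + 1(20.26) = 20.26
  V: 0 + 2(1.403) = 2.807
  Q: 0 + 1(1.403) = 1.403

20.3 kmol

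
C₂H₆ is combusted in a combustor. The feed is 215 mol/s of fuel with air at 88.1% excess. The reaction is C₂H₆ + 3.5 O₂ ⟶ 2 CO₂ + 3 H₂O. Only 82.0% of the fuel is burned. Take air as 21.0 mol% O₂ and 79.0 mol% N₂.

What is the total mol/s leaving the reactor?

7040 mol/s

Stoichiometric O₂ = 3.5 × 215 = 752.5 mol/s; O₂ fed = 752.5 × 1.881 = 1415 mol/s.
N₂ fed = 1415 × 79/21 = 5325 mol/s.
Fuel reacted = 0.82 × 215 → ξ = 176.3 mol/s.
Outlet (n = n₀ + ν ξ):
  C₂H₆: 215 − 1(176.3) = 38.7
  O₂: 1415 − 3.5(176.3) = 798.4
  N₂: 5325 (inert)
  CO₂: 0 + 2(176.3) = 352.6
  H₂O: 0 + 3(176.3) = 528.9
Total out = 38.7 + 798.4 + 5325 + 352.6 + 528.9 = 7043 mol/s.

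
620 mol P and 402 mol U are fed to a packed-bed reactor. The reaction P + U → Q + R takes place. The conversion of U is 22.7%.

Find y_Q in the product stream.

U reacted = 0.227 × 402 = 91.25 mol; ν_U = −1, so ξ = 91.25/1 = 91.25 mol.
Outlet amounts (n = n₀ + ν ξ):
  P: 620 − 1(91.25) = 528.7
  U: 402 − 1(91.25) = 310.7
  Q: 0 + 1(91.25) = 91.25
  R: 0 + 1(91.25) = 91.25
Total out = 1022 mol; y_Q = 91.25 / 1022 = 0.08929.

0.0893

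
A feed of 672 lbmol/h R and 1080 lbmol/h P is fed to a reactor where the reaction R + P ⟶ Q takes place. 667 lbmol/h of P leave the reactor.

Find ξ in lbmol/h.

ξ = 413 lbmol/h

For P: n = n₀ − 1ξ → 667 = 1080 − 1ξ, giving ξ = 413 lbmol/h.
Outlet amounts (n = n₀ + ν ξ):
  R: 672 − 1(413) = 259
  P: 1080 − 1(413) = 667
  Q: 0 + 1(413) = 413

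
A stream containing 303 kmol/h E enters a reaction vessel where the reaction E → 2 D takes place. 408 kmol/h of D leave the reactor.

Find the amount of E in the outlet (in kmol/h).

For D: n = n₀ + 2ξ → 408 = 0 + 2ξ, giving ξ = 204 kmol/h.
Outlet amounts (n = n₀ + ν ξ):
  E: 303 − 1(204) = 99
  D: 0 + 2(204) = 408

99 kmol/h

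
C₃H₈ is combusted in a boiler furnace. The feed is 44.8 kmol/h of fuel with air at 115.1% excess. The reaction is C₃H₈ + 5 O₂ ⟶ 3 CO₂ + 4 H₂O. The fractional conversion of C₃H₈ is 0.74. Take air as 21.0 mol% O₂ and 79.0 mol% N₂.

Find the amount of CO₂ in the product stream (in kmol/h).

99.5 kmol/h

Stoichiometric O₂ = 5 × 44.8 = 224 kmol/h; O₂ fed = 224 × 2.151 = 481.8 kmol/h.
N₂ fed = 481.8 × 79/21 = 1813 kmol/h.
Fuel reacted = 0.74 × 44.8 → ξ = 33.15 kmol/h.
Outlet (n = n₀ + ν ξ):
  C₃H₈: 44.8 − 1(33.15) = 11.65
  O₂: 481.8 − 5(33.15) = 316.1
  N₂: 1813 (inert)
  CO₂: 0 + 3(33.15) = 99.46
  H₂O: 0 + 4(33.15) = 132.6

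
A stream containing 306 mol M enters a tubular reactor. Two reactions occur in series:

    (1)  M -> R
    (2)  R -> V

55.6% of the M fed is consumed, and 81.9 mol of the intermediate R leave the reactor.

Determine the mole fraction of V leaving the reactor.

Conversion of M: M consumed = 1ξ₁ = 0.556 × 306 → ξ₁ = 170.1 mol.
R balance: n_R = 0 + 1ξ₁ − 1ξ₂ = 81.9 → ξ₂ = (1·170.1 − 81.9)/1 = 88.24 mol.
Outlet amounts (n = n₀ + Σ ν·ξ):
  M: 306 − 1(170.1) = 135.9
  R: 0 + 1(170.1) − 1(88.24) = 81.9
  V: 0 + 1(88.24) = 88.24
Total out = 306 mol; y_V = 88.24 / 306 = 0.2884.

0.288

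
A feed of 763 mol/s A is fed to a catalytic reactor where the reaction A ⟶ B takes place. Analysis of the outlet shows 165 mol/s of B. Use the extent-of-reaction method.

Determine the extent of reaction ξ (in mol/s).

ξ = 165 mol/s

For B: n = n₀ + 1ξ → 165 = 0 + 1ξ, giving ξ = 165 mol/s.
Outlet amounts (n = n₀ + ν ξ):
  A: 763 − 1(165) = 598
  B: 0 + 1(165) = 165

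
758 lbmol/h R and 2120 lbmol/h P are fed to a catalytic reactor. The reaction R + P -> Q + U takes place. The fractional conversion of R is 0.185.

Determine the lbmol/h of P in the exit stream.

R reacted = 0.185 × 758 = 140.2 lbmol/h; ν_R = −1, so ξ = 140.2/1 = 140.2 lbmol/h.
Outlet amounts (n = n₀ + ν ξ):
  R: 758 − 1(140.2) = 617.8
  P: 2120 − 1(140.2) = 1980
  Q: 0 + 1(140.2) = 140.2
  U: 0 + 1(140.2) = 140.2

1980 lbmol/h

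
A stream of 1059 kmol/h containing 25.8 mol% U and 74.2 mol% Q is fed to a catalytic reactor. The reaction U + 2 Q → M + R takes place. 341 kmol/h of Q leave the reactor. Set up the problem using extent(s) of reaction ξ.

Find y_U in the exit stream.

For Q: n = n₀ − 2ξ → 341 = 785.8 − 2ξ, giving ξ = 222.4 kmol/h.
Outlet amounts (n = n₀ + ν ξ):
  U: 273.2 − 1(222.4) = 50.83
  Q: 785.8 − 2(222.4) = 341
  M: 0 + 1(222.4) = 222.4
  R: 0 + 1(222.4) = 222.4
Total out = 836.6 kmol/h; y_U = 50.83 / 836.6 = 0.06076.

0.0608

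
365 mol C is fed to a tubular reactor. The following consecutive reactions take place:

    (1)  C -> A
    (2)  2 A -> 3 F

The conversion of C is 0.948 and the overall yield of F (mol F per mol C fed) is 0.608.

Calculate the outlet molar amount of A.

198 mol

Conversion of C: C consumed = 1ξ₁ = 0.948 × 365 → ξ₁ = 346 mol.
Yield of F: 3ξ₂ / 365 = 0.608 → ξ₂ = 73.97 mol.
Outlet amounts (n = n₀ + Σ ν·ξ):
  C: 365 − 1(346) = 18.98
  A: 0 + 1(346) − 2(73.97) = 198.1
  F: 0 + 3(73.97) = 221.9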